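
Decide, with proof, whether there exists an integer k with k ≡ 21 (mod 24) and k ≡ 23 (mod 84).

Reduce both congruences modulo 12, which divides 24 and 84: they say k ≡ 21 (mod 12) and k ≡ 23 (mod 12).
These are incompatible: 21 − 23 = -2 is not divisible by 12.
So no integer satisfies both congruences.

There is no such integer.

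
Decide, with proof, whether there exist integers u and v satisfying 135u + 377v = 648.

Since gcd(135, 377) = 1, every integer is an integer combination of 135 and 377.
Dividing repeatedly: 377 = 2·135 + 107, 135 = 1·107 + 28, 107 = 3·28 + 23, 28 = 1·23 + 5, 23 = 4·5 + 3, 5 = 1·3 + 2, 3 = 1·2 + 1, 2 = 2·1 + 0.
Unwinding: 1 = 3 − 1·2 = 3 − (5 − 1·3) = −5 + 2·3 = −5 + 2·(23 − 4·5) = 2·23 − 9·5 = 2·23 − 9·(28 − 1·23) = −9·28 + 11·23 = −9·28 + 11·(107 − 3·28) = 11·107 − 42·28 = 11·107 − 42·(135 − 1·107) = −42·135 + 53·107 = −42·135 + 53·(377 − 2·135) = 53·377 − 148·135, i.e. 135·(-148) + 377·53 = 1.
Scaling by 648 gives the particular solution (u, v) = (-95904, 34344).
Shifting by a multiple of (377, −135) keeps it a solution: u = -95904 + 255·377 = 231, v = 34344 − 255·135 = -81.
Check: 135·231 + 377·(-81) = 31185 − 30537 = 648. ✓

u = 231, v = -81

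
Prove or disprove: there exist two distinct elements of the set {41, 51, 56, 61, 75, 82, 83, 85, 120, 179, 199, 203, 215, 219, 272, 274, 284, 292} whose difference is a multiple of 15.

Reduce each element mod 15: 41↦11, 51↦6, 56↦11, 61↦1, 75↦0, 82↦7, 83↦8, 85↦10, 120↦0, 179↦14, 199↦4, 203↦8, 215↦5, 219↦9, 272↦2, 274↦4, 284↦14, 292↦7. The residue 11 repeats (at 41 and 56), and 56 − 41 = 15 = 1·15.

41 and 56 are such a pair.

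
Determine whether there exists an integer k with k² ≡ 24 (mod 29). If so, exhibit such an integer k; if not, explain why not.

k = 16

Take k = 16. Then 16² = 256 = 8·29 + 24, so 16² ≡ 24 (mod 29).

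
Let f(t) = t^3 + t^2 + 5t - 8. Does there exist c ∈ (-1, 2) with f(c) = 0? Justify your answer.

f(-1) = -13 and f(2) = 14, which have opposite signs.
Since f is a polynomial it is continuous on [-1, 2].
The Intermediate Value Theorem then guarantees some c ∈ (-1, 2) with f(c) = 0.

Such a root exists.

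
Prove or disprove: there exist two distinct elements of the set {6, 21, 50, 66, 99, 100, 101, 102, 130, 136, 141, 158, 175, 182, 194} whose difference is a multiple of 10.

Reduce each element mod 10: 6↦6, 21↦1, 50↦0, 66↦6, 99↦9, 100↦0, 101↦1, 102↦2, 130↦0, 136↦6, 141↦1, 158↦8, 175↦5, 182↦2, 194↦4. The residue 6 repeats (at 6 and 66), and 66 − 6 = 60 = 6·10.

Yes: 6 and 66.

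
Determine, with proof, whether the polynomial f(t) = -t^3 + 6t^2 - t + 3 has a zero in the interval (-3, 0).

f(-3) = 87 and f(0) = 3, both positive, so a sign-change argument is unavailable; we show f keeps this sign on the whole interval.
Substitute t = −u, where 0 < u < 3 on the interval. Expanding, f(−u) = u^3 + 6u^2 + u + 3.
The nonzero coefficients here are all positive, so for u > 0 every term is positive (or zero), and the constant term 3 is strictly positive.
So f is strictly positive on (-3, 0); no root exists in the interval.

No such root exists.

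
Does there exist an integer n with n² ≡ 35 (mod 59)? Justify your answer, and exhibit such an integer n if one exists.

n = 25

n = 25 works: 25² = 625, and 625 − 35 = 590 = 10·59.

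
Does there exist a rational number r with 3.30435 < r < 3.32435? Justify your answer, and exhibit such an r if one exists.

r = 43/13

Multiplying by 13: 13·3.30435 = 42.95655 and 13·3.32435 = 43.21655, so the integer 43 lies strictly between them.
Dividing back, 3.30435 < 43/13 < 3.32435, and 43/13 is rational.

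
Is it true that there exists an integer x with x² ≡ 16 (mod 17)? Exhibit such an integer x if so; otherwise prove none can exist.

Take x = 4. Then 4² = 16, and since 0 ≤ 16 < 17 this is already reduced: 4² ≡ 16 (mod 17).

x = 4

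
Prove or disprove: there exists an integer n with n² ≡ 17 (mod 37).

There is no such integer.

Apply Euler's criterion with the prime 37: 17 is a quadratic residue iff 17^18 ≡ 1 (mod 37), and a non-residue iff it is ≡ −1.
Squaring successively (mod 37): 17^2 = 289 ≡ 30; 17^4 ≡ 30² = 900 ≡ 12; 17^8 ≡ 12² = 144 ≡ 33; 17^16 ≡ 33² = 1089 ≡ 16.
Since 18 = 16 + 2, 17^18 ≡ 16 · 30; multiplying out mod 37: 16·30 = 480 ≡ 36. Thus 17^18 ≡ 36 ≡ −1 (mod 37).
The value −1 means 17 is a non-residue modulo 37, so n² ≡ 17 (mod 37) is impossible.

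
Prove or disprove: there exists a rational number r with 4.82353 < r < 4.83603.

r = 29/6

Look for a denominator N such that an integer falls strictly between N·4.82353 and N·4.83603. N = 6 works: 6·4.82353 = 28.94118 < 29 < 29.01618 = 6·4.83603.
Dividing back, 4.82353 < 29/6 < 4.83603, and 29/6 is rational.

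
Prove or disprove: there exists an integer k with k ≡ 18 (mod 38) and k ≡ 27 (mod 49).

The moduli 38 and 49 are coprime, so by the Chinese Remainder Theorem a unique solution modulo 1862 exists.
Write k = 18 + 38t and require 18 + 38t ≡ 27 (mod 49), i.e. 38t ≡ 9 (mod 49).
To invert 38 modulo 49: 49 = 1·38 + 11, 38 = 3·11 + 5, 11 = 2·5 + 1, 5 = 5·1 + 0, and unwinding, 1 = 11 − 2·5 = 11 − 2·(38 − 3·11) = −2·38 + 7·11 = −2·38 + 7·(49 − 1·38) = 7·49 − 9·38. Thus 38⁻¹ ≡ -9 ≡ 40 (mod 49).
Multiplying by 40: t ≡ 40·9 = 360 ≡ 17 (mod 49).
With t = 17: k = 18 + 38·17 = 664.
Verify: 664 = 17·38 + 18 and 664 = 13·49 + 27. ✓

k = 664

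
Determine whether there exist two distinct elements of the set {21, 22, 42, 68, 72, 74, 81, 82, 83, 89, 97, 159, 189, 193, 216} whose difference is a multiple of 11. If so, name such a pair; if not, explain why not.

Reduce each element mod 11: 21↦10, 22↦0, 42↦9, 68↦2, 72↦6, 74↦8, 81↦4, 82↦5, 83↦6, 89↦1, 97↦9, 159↦5, 189↦2, 193↦6, 216↦7. The residue 9 repeats (at 42 and 97), and 97 − 42 = 55 = 5·11.

Yes: 42 and 97.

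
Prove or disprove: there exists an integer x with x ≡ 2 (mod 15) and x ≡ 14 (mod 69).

x = 152

Here gcd(15, 69) = 3, and both 2 and 14 leave remainder 2 mod 3, so the system is consistent.
Write x = 2 + 15t. Then 15t ≡ 14 − 2 ≡ 12 (mod 69); dividing through by 3 gives 5t ≡ 4 (mod 23).
Invert 5 mod 23 by the Euclidean algorithm: 23 = 4·5 + 3, 5 = 1·3 + 2, 3 = 1·2 + 1, 2 = 2·1 + 0; back-substituting, 1 = 3 − 1·2 = 3 − (5 − 1·3) = −5 + 2·3 = −5 + 2·(23 − 4·5) = 2·23 − 9·5. Hence 5·(-9) ≡ 1, so 5⁻¹ ≡ -9 ≡ 14 (mod 23).
Multiplying by 14: t ≡ 14·4 = 56 ≡ 10 (mod 23).
Then x = 2 + 15·10 = 152.
Check: 152 mod 15 = 2, 152 mod 69 = 14. ✓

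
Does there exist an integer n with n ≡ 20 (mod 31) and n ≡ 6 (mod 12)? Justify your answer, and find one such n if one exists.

n = 330

Since 31 and 12 share no common factor, CRT says the pair of congruences has a solution (unique mod 372).
Write n = 20 + 31t and require 20 + 31t ≡ 6 (mod 12), i.e. 31t ≡ 10 (mod 12).
31 ≡ 7 (mod 12), so this reads 7t ≡ 10 (mod 12). Invert 7 mod 12 by the Euclidean algorithm: 12 = 1·7 + 5, 7 = 1·5 + 2, 5 = 2·2 + 1, 2 = 2·1 + 0; back-substituting, 1 = 5 − 2·2 = 5 − 2·(7 − 1·5) = −2·7 + 3·5 = −2·7 + 3·(12 − 1·7) = 3·12 − 5·7. Hence 7·(-5) ≡ 1, so 7⁻¹ ≡ -5 ≡ 7 (mod 12).
Therefore t ≡ 7·10 = 70 ≡ 10 (mod 12).
With t = 10: n = 20 + 31·10 = 330.
Indeed 330 ≡ 20 (mod 31) and 330 ≡ 6 (mod 12).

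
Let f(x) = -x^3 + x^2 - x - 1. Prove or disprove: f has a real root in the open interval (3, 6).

Evaluate at the endpoints: f(3) = -22, f(6) = -187 — same sign (negative).
The derivative f'(x) = -3x^2 + 2x - 1 is a quadratic with discriminant 2² − 4·(-3)·(-1) = -8 < 0; it never vanishes, so it is always negative (sign of the leading coefficient).
Hence f is strictly decreasing on ℝ, and in particular on [3, 6]. A strictly monotone function with same-sign endpoint values stays negative on the whole interval, so f has no zero in (3, 6).

f has no root in that interval.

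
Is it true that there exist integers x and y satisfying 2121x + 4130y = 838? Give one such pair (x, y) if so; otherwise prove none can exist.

Any value of 2121x + 4130y is a multiple of gcd(2121, 4130) = 7.
However 838 leaves remainder 5 on division by 7.
So the equation is unsolvable over ℤ.

There are no such integers.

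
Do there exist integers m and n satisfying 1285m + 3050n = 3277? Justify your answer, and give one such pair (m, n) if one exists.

There are no such integers.

gcd(1285, 3050) = 5, so every integer of the form 1285m + 3050n is a multiple of 5.
But 3277 is not a multiple of 5 (it leaves remainder 2).
So the equation is unsolvable over ℤ.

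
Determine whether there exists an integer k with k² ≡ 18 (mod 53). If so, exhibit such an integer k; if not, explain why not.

No, no such integer exists.

53 is prime, so by Euler's criterion 18 is a square mod 53 iff 18^((53−1)/2) = 18^26 ≡ 1 (mod 53).
Squaring successively (mod 53): 18^2 = 324 ≡ 6; 18^4 ≡ 6² = 36 ≡ 36; 18^8 ≡ 36² = 1296 ≡ 24; 18^16 ≡ 24² = 576 ≡ 46.
Since 26 = 16 + 8 + 2, 18^26 ≡ 46 · 24 · 6; multiplying out mod 53: 46·24 = 1104 ≡ 44, then 44·6 = 264 ≡ 52. Thus 18^26 ≡ 52 ≡ −1 (mod 53).
The value −1 means 18 is a non-residue modulo 53, so k² ≡ 18 (mod 53) is impossible.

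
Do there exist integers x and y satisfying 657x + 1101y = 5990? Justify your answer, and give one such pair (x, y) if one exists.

Both 657 and 1101 are divisible by gcd(657, 1101) = 3, hence so is any combination 657x + 1101y.
But 5990 is not a multiple of 3 (it leaves remainder 2).
So the equation is unsolvable over ℤ.

No, no such integers exist.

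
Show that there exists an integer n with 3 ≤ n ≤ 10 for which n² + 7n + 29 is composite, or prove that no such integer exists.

The values for n = 3, 4, …, 10 are 59, 73, 89, 107, 127, 149, 173, 199, and each of these is prime.
So no value in the range makes the expression composite.

No, no such integer n in that range exists.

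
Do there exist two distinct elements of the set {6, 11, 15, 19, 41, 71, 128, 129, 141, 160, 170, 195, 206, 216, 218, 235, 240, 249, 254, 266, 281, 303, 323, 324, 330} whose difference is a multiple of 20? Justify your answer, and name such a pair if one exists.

Both 6 and 206 leave remainder 6 on division by 20; their difference 200 = 10·20 is a multiple of 20.

The pair (6, 206) works.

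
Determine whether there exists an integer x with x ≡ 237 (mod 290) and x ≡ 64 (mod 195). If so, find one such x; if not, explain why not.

gcd(290, 195) = 5. If x ≡ 237 (mod 290) and x ≡ 64 (mod 195), then x ≡ 237 (mod 5) and x ≡ 64 (mod 5).
But 237 mod 5 = 2 while 64 mod 5 = 4, a contradiction.
So no integer satisfies both congruences.

No such integer exists.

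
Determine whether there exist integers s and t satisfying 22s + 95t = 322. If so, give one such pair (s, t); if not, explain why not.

Since gcd(22, 95) = 1, every integer is an integer combination of 22 and 95.
Euclidean algorithm: 95 = 4·22 + 7, 22 = 3·7 + 1, 7 = 7·1 + 0.
Unwinding: 1 = 22 − 3·7 = 22 − 3·(95 − 4·22) = −3·95 + 13·22, i.e. 22·13 + 95·(-3) = 1.
Scaling by 322 gives the particular solution (s, t) = (4186, -966).
The general solution is s = 4186 + 95k, t = -966 − 22k; taking k = -44 gives the smaller pair s = 6, t = 2.
Check: 22·6 + 95·2 = 132 + 190 = 322. ✓

s = 6, t = 2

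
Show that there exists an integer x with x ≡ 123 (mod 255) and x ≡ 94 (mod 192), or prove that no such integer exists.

No such integer exists.

gcd(255, 192) = 3. If x ≡ 123 (mod 255) and x ≡ 94 (mod 192), then x ≡ 123 (mod 3) and x ≡ 94 (mod 3).
These are incompatible: 123 − 94 = 29 is not divisible by 3.
Hence the system has no solution.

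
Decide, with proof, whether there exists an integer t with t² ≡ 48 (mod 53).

53 is prime, so by Euler's criterion 48 is a square mod 53 iff 48^((53−1)/2) = 48^26 ≡ 1 (mod 53).
Repeated squaring mod 53: 48^2 = 2304 ≡ 25; 48^4 ≡ 25² = 625 ≡ 42; 48^8 ≡ 42² = 1764 ≡ 15; 48^16 ≡ 15² = 225 ≡ 13.
Since 26 = 16 + 8 + 2, 48^26 ≡ 13 · 15 · 25; multiplying out mod 53: 13·15 = 195 ≡ 36, then 36·25 = 900 ≡ 52. Thus 48^26 ≡ 52 ≡ −1 (mod 53).
By Euler's criterion 48 is a quadratic non-residue mod 53: no t satisfies t² ≡ 48 (mod 53).

No, no such integer exists.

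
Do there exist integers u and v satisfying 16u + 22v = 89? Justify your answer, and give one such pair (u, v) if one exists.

No, no such integers exist.

gcd(16, 22) = 2, so every integer of the form 16u + 22v is a multiple of 2.
But 89 = 2·44 + 1, so 2 ∤ 89.
Hence no integers u, v satisfy the equation.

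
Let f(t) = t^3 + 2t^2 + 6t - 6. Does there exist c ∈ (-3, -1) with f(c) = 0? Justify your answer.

f(-3) = -33 and f(-1) = -11, both negative.
f'(t) = 3t^2 + 4t + 6 has discriminant 4² − 4·3·6 = -56 < 0, so f' has no real roots and is positive for every real t.
Hence f is strictly increasing on ℝ, and in particular on [-3, -1]. A strictly monotone function with same-sign endpoint values stays negative on the whole interval, so f has no zero in (-3, -1).

No.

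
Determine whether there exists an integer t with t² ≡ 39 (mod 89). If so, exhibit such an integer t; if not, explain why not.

Take t = 22. Then 22² = 484 = 5·89 + 39, so 22² ≡ 39 (mod 89).

t = 22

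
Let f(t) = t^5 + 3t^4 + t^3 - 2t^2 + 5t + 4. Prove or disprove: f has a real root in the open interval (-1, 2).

f(-1) = -2 and f(2) = 94, which have opposite signs.
Since f is a polynomial it is continuous on [-1, 2].
By the Intermediate Value Theorem f must vanish at some point of (-1, 2).

Such a root exists.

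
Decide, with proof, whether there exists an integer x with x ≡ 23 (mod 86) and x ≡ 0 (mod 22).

There is no such integer.

Reduce both congruences modulo 2, which divides 86 and 22: they say x ≡ 23 (mod 2) and x ≡ 0 (mod 2).
But 23 mod 2 = 1 while 0 mod 2 = 0, a contradiction.
So no integer satisfies both congruences.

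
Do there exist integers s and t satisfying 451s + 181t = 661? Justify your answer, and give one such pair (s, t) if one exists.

Since gcd(451, 181) = 1, every integer is an integer combination of 451 and 181.
Euclidean algorithm: 451 = 2·181 + 89, 181 = 2·89 + 3, 89 = 29·3 + 2, 3 = 1·2 + 1, 2 = 2·1 + 0.
Unwinding: 1 = 3 − 1·2 = 3 − (89 − 29·3) = −89 + 30·3 = −89 + 30·(181 − 2·89) = 30·181 − 61·89 = 30·181 − 61·(451 − 2·181) = −61·451 + 152·181, i.e. 451·(-61) + 181·152 = 1.
Scaling by 661 gives the particular solution (s, t) = (-40321, 100472).
Adding 223·181 to s and subtracting 223·451 from t gives the tidier solution (42, -101).
Indeed 451·42 + 181·(-101) = 18942 − 18281 = 661.

s = 42, t = -101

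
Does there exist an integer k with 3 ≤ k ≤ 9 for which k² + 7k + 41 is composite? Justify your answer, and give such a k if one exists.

At k = 9: 9² + 7·9 + 41 = 185 = 5·37, which is composite.

k = 9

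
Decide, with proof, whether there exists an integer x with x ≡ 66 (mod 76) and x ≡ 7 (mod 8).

gcd(76, 8) = 4. If x ≡ 66 (mod 76) and x ≡ 7 (mod 8), then x ≡ 66 (mod 4) and x ≡ 7 (mod 4).
These are incompatible: 66 − 7 = 59 is not divisible by 4.
Hence the system has no solution.

There is no such integer.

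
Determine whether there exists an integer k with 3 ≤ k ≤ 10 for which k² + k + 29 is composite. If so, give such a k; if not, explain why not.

k = 7

At k = 7: 7² + 7 + 29 = 85 = 5·17, which is composite.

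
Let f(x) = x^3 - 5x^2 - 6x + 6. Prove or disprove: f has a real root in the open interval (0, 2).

Yes, f has a root in the interval.

f(0) = 6 and f(2) = -18, which have opposite signs.
As a polynomial, f is continuous on every closed interval.
By the Intermediate Value Theorem, f takes the value 0 somewhere in the open interval.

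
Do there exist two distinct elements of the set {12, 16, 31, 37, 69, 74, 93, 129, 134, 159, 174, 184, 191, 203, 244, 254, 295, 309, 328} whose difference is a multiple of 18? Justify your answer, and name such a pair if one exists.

The pair (12, 174) works.

Both 12 and 174 leave remainder 12 on division by 18; their difference 162 = 9·18 is a multiple of 18.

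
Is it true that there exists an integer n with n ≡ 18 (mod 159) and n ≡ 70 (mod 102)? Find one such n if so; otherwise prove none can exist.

Reduce both congruences modulo 3, which divides 159 and 102: they say n ≡ 18 (mod 3) and n ≡ 70 (mod 3).
But 18 mod 3 = 0 while 70 mod 3 = 1, a contradiction.
Hence the system has no solution.

No such integer exists.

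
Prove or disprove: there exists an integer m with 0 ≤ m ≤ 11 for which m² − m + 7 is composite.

m = 8

At m = 8: 8² − 8 + 7 = 63 = 3·21, which is composite.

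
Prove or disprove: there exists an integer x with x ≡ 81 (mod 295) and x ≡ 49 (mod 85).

Reduce both congruences modulo 5, which divides 295 and 85: they say x ≡ 81 (mod 5) and x ≡ 49 (mod 5).
However 81 ≡ 1 and 49 ≡ 4 (mod 5), and 1 ≠ 4.
Therefore no such x exists.

No such integer exists.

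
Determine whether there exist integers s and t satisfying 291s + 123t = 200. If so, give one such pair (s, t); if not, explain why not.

No, no such integers exist.

gcd(291, 123) = 3, so every integer of the form 291s + 123t is a multiple of 3.
But 200 = 3·66 + 2, so 3 ∤ 200.
Therefore 291s + 123t = 200 has no solution in integers.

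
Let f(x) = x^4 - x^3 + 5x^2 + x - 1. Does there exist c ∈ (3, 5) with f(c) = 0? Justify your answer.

The endpoint values f(3) = 101 and f(5) = 629 are both positive. Claim: f(x) > 0 for every x in (3, 5).
Shift to the endpoint 3: with x = 3 + u (0 < u < 2), one computes f(3 + u) = u^4 + 11u^3 + 50u^2 + 112u + 101.
The nonzero coefficients here are all positive, so for u > 0 every term is positive (or zero), and the constant term 101 is strictly positive.
Therefore f(x) > 0 throughout (3, 5), and f has no zero there.

f has no root in that interval.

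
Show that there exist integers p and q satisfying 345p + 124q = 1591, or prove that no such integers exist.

p = 111, q = -296

345 and 124 are coprime, so 345p + 124q ranges over all of ℤ.
Euclidean algorithm: 345 = 2·124 + 97, 124 = 1·97 + 27, 97 = 3·27 + 16, 27 = 1·16 + 11, 16 = 1·11 + 5, 11 = 2·5 + 1, 5 = 5·1 + 0.
Back-substituting, 1 = 11 − 2·5 = 11 − 2·(16 − 1·11) = −2·16 + 3·11 = −2·16 + 3·(27 − 1·16) = 3·27 − 5·16 = 3·27 − 5·(97 − 3·27) = −5·97 + 18·27 = −5·97 + 18·(124 − 1·97) = 18·124 − 23·97 = 18·124 − 23·(345 − 2·124) = −23·345 + 64·124; that is, 345·(-23) + 124·64 = 1.
Scaling by 1591 gives the particular solution (p, q) = (-36593, 101824).
Adding 296·124 to p and subtracting 296·345 from q gives the tidier solution (111, -296).
Check: 345·111 + 124·(-296) = 38295 − 36704 = 1591. ✓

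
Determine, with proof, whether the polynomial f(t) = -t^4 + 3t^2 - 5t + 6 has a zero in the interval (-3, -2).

f(-3) = -33 and f(-2) = 12, which have opposite signs.
f is continuous everywhere (it is a polynomial), in particular on [-3, -2].
By the Intermediate Value Theorem f must vanish at some point of (-3, -2).

Such a root exists.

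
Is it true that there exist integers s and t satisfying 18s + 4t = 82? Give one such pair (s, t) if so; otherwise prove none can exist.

s = 1, t = 16

Every value of 18s + 4t is a multiple of gcd(18, 4) = 2; since 2 ∣ 82, solutions exist.
Dividing through by 2 reduces the equation to 9s + 2t = 41.
Dividing repeatedly: 9 = 4·2 + 1, 2 = 2·1 + 0.
Unwinding: 1 = 9 − 4·2, i.e. 9·1 + 2·(-4) = 1.
Multiplying through by 41: s = 1·41 = 41, t = (-4)·41 = -164 is a solution.
Subtracting 20·2 from s and adding 20·9 to t gives the tidier solution (1, 16).
Indeed 18·1 + 4·16 = 18 + 64 = 82.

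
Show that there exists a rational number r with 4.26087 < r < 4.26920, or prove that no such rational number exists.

Multiplying by 15: 15·4.26087 = 63.91305 and 15·4.26920 = 64.03800, so the integer 64 lies strictly between them.
Hence 64/15 is a rational number with 4.26087 < 64/15 < 4.26920.

r = 64/15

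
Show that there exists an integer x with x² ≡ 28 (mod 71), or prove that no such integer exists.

71 is prime, so by Euler's criterion 28 is a square mod 71 iff 28^((71−1)/2) = 28^35 ≡ 1 (mod 71).
Repeated squaring mod 71: 28^2 = 784 ≡ 3; 28^4 ≡ 3² = 9 ≡ 9; 28^8 ≡ 9² = 81 ≡ 10; 28^16 ≡ 10² = 100 ≡ 29; 28^32 ≡ 29² = 841 ≡ 60.
Since 35 = 32 + 2 + 1, 28^35 ≡ 60 · 3 · 28; multiplying out mod 71: 60·3 = 180 ≡ 38, then 38·28 = 1064 ≡ 70. Thus 28^35 ≡ 70 ≡ −1 (mod 71).
The value −1 means 28 is a non-residue modulo 71, so x² ≡ 28 (mod 71) is impossible.

No, no such integer exists.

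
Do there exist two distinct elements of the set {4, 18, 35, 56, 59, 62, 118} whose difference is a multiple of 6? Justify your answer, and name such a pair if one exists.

Yes: 4 and 118.

Both 4 and 118 leave remainder 4 on division by 6; their difference 114 = 19·6 is a multiple of 6.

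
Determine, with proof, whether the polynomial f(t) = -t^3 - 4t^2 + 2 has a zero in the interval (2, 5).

f has no root in that interval.

f(2) = -22 and f(5) = -223, both negative, so a sign-change argument is unavailable; we show f keeps this sign on the whole interval.
Substitute t = 2 + u, where 0 < u < 3 on the interval. Expanding, f(2 + u) = -u^3 - 10u^2 - 28u - 22.
The nonzero coefficients here are all negative, so for u > 0 every term is negative (or zero), and the constant term -22 is strictly negative.
Therefore f(t) < 0 throughout (2, 5), and f has no zero there.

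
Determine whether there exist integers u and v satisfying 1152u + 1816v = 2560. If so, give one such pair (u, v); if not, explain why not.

u = 204, v = -128

Every value of 1152u + 1816v is a multiple of gcd(1152, 1816) = 8; since 8 ∣ 2560, solutions exist.
Dividing through by 8 reduces the equation to 144u + 227v = 320.
Euclidean algorithm: 227 = 1·144 + 83, 144 = 1·83 + 61, 83 = 1·61 + 22, 61 = 2·22 + 17, 22 = 1·17 + 5, 17 = 3·5 + 2, 5 = 2·2 + 1, 2 = 2·1 + 0.
Back-substituting, 1 = 5 − 2·2 = 5 − 2·(17 − 3·5) = −2·17 + 7·5 = −2·17 + 7·(22 − 1·17) = 7·22 − 9·17 = 7·22 − 9·(61 − 2·22) = −9·61 + 25·22 = −9·61 + 25·(83 − 1·61) = 25·83 − 34·61 = 25·83 − 34·(144 − 1·83) = −34·144 + 59·83 = −34·144 + 59·(227 − 1·144) = 59·227 − 93·144; that is, 144·(-93) + 227·59 = 1.
Multiplying through by 320: u = (-93)·320 = -29760, v = 59·320 = 18880 is a solution.
The general solution is u = -29760 + 227k, v = 18880 − 144k; taking k = 132 gives the smaller pair u = 204, v = -128.
Check: 1152·204 + 1816·(-128) = 235008 − 232448 = 2560. ✓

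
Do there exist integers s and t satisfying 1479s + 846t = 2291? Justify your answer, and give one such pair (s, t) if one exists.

No such integers exist.

Both 1479 and 846 are divisible by gcd(1479, 846) = 3, hence so is any combination 1479s + 846t.
But 2291 is not a multiple of 3 (it leaves remainder 2).
So the equation is unsolvable over ℤ.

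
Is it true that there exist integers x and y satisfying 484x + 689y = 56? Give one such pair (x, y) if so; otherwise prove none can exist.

484 and 689 are coprime, so 484x + 689y ranges over all of ℤ.
Euclidean algorithm: 689 = 1·484 + 205, 484 = 2·205 + 74, 205 = 2·74 + 57, 74 = 1·57 + 17, 57 = 3·17 + 6, 17 = 2·6 + 5, 6 = 1·5 + 1, 5 = 5·1 + 0.
Back-substituting, 1 = 6 − 1·5 = 6 − (17 − 2·6) = −17 + 3·6 = −17 + 3·(57 − 3·17) = 3·57 − 10·17 = 3·57 − 10·(74 − 1·57) = −10·74 + 13·57 = −10·74 + 13·(205 − 2·74) = 13·205 − 36·74 = 13·205 − 36·(484 − 2·205) = −36·484 + 85·205 = −36·484 + 85·(689 − 1·484) = 85·689 − 121·484; that is, 484·(-121) + 689·85 = 1.
Scaling by 56 gives the particular solution (x, y) = (-6776, 4760).
The general solution is x = -6776 + 689k, y = 4760 − 484k; taking k = 10 gives the smaller pair x = 114, y = -80.
Indeed 484·114 + 689·(-80) = 55176 − 55120 = 56.

x = 114, y = -80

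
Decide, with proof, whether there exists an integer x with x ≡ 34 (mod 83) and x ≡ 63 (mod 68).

x = 947

Since 83 and 68 share no common factor, CRT says the pair of congruences has a solution (unique mod 5644).
Write x = 34 + 83t and require 34 + 83t ≡ 63 (mod 68), i.e. 83t ≡ 29 (mod 68).
83 ≡ 15 (mod 68), so this reads 15t ≡ 29 (mod 68). Invert 15 mod 68 by the Euclidean algorithm: 68 = 4·15 + 8, 15 = 1·8 + 7, 8 = 1·7 + 1, 7 = 7·1 + 0; back-substituting, 1 = 8 − 1·7 = 8 − (15 − 1·8) = −15 + 2·8 = −15 + 2·(68 − 4·15) = 2·68 − 9·15. Hence 15·(-9) ≡ 1, so 15⁻¹ ≡ -9 ≡ 59 (mod 68).
Multiplying by 59: t ≡ 59·29 = 1711 ≡ 11 (mod 68).
With t = 11: x = 34 + 83·11 = 947.
Indeed 947 ≡ 34 (mod 83) and 947 ≡ 63 (mod 68).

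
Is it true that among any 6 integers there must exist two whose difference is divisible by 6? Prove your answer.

Consider the 6 integers 28, 29, …, 33. They lie in distinct residue classes modulo 6, since 6 ≤ 6.
Any two of them differ by at most 5 < 6 and by at least 1, so no difference is a multiple of 6.

No; for instance {28, 29, 30, 31, 32, 33} is a counterexample.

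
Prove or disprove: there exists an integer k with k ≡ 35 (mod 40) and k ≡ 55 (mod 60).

k = 115

Here gcd(40, 60) = 20, and both 35 and 55 leave remainder 15 mod 20, so the system is consistent.
The integers ≡ 35 (mod 40) are 35, 75, 115, …; their remainders mod 60 are 35, 15, 55, so k = 115 is the first that is ≡ 55 (mod 60).
Check: 115 mod 40 = 35, 115 mod 60 = 55. ✓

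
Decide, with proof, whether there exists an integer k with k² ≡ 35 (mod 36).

No, no such integer exists.

Since 3 ∣ 36, a solution of k² ≡ 35 (mod 36) would also satisfy k² ≡ 35 ≡ 2 (mod 3).
Squares mod 3 repeat after k = 1 (as (−k)² = k²); for k = 0..1 they are 0, 1.
So the quadratic residues mod 3 are {0, 1}, and 2 is not among them.
Hence no integer k has k² ≡ 35 (mod 36).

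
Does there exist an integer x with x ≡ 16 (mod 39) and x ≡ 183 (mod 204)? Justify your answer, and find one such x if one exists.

Reduce both congruences modulo 3, which divides 39 and 204: they say x ≡ 16 (mod 3) and x ≡ 183 (mod 3).
However 16 ≡ 1 and 183 ≡ 0 (mod 3), and 1 ≠ 0.
Therefore no such x exists.

There is no such integer.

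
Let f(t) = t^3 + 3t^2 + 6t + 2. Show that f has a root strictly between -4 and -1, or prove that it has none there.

No.

f(-4) = -38 and f(-1) = -2, both negative.
The derivative f'(t) = 3t^2 + 6t + 6 is a quadratic with discriminant 6² − 4·3·6 = -36 < 0; it never vanishes, so it is always positive (sign of the leading coefficient).
So f is strictly increasing; between -4 and -1 its values lie between f(-4) = -38 and f(-1) = -2, all negative. Therefore f has no root in (-4, -1).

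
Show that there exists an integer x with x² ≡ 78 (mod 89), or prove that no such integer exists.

x = 73 works: 73² = 5329, and 5329 − 78 = 5251 = 59·89.

x = 73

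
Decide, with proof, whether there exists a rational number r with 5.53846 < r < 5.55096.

Scale by 11: the interval becomes (60.92306, 61.06056), which contains the integer 61.
Dividing back, 5.53846 < 61/11 < 5.55096, and 61/11 is rational.

r = 61/11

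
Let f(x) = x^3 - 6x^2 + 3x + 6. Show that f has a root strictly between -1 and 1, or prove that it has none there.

f(-1) = -4 and f(1) = 4, which have opposite signs.
Since f is a polynomial it is continuous on [-1, 1].
By the Intermediate Value Theorem, f takes the value 0 somewhere in the open interval.

Yes, f has a root in the interval.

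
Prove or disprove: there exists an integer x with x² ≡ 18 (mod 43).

There is no such integer.

Apply Euler's criterion with the prime 43: 18 is a quadratic residue iff 18^21 ≡ 1 (mod 43), and a non-residue iff it is ≡ −1.
Repeated squaring mod 43: 18^2 = 324 ≡ 23; 18^4 ≡ 23² = 529 ≡ 13; 18^8 ≡ 13² = 169 ≡ 40; 18^16 ≡ 40² = 1600 ≡ 9.
Since 21 = 16 + 4 + 1, 18^21 ≡ 9 · 13 · 18; multiplying out mod 43: 9·13 = 117 ≡ 31, then 31·18 = 558 ≡ 42. Thus 18^21 ≡ 42 ≡ −1 (mod 43).
The value −1 means 18 is a non-residue modulo 43, so x² ≡ 18 (mod 43) is impossible.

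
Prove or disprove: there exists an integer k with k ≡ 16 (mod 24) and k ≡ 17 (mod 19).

gcd(24, 19) = 1, so the Chinese Remainder Theorem guarantees exactly one residue class mod 456 satisfying both.
Any solution of the first congruence is k = 16 + 24t; substituting into the second, 24t ≡ 17 − 16 ≡ 1 (mod 19).
24 ≡ 5 (mod 19), so this reads 5t ≡ 1 (mod 19). Invert 5 mod 19 by the Euclidean algorithm: 19 = 3·5 + 4, 5 = 1·4 + 1, 4 = 4·1 + 0; back-substituting, 1 = 5 − 1·4 = 5 − (19 − 3·5) = −19 + 4·5. Hence 5·4 ≡ 1, so 5⁻¹ ≡ 4 (mod 19).
Multiplying by 4: t ≡ 4·1 = 4 (mod 19).
With t = 4: k = 16 + 24·4 = 112.
Indeed 112 ≡ 16 (mod 24) and 112 ≡ 17 (mod 19).

k = 112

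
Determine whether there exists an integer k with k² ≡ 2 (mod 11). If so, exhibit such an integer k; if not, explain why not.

Squares mod 11 repeat after k = 5 (as (−k)² = k²); for k = 0..5 they are 0, 1, 4, 9, 5, 3.
So the quadratic residues mod 11 are {0, 1, 3, 4, 5, 9}, and 2 is not among them.
Hence no integer k has k² ≡ 2 (mod 11).

There is no such integer.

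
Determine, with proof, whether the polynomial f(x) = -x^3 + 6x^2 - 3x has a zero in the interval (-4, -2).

No such root exists.

f(-4) = 172 and f(-2) = 38, both positive, so a sign-change argument is unavailable; we show f keeps this sign on the whole interval.
Substitute x = -2 − u, where 0 < u < 2 on the interval. Expanding, f(-2 − u) = u^3 + 12u^2 + 39u + 38.
The nonzero coefficients here are all positive, so for u > 0 every term is positive (or zero), and the constant term 38 is strictly positive.
So f is strictly positive on (-4, -2); no root exists in the interval.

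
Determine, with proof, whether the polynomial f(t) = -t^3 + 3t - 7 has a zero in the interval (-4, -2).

Such a root exists.

f(-4) = 45 and f(-2) = -5, which have opposite signs.
f is continuous everywhere (it is a polynomial), in particular on [-4, -2].
By the Intermediate Value Theorem, f takes the value 0 somewhere in the open interval.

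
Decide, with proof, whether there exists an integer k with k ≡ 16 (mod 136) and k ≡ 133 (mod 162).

No, no such integer exists.

gcd(136, 162) = 2. If k ≡ 16 (mod 136) and k ≡ 133 (mod 162), then k ≡ 16 (mod 2) and k ≡ 133 (mod 2).
However 16 ≡ 0 and 133 ≡ 1 (mod 2), and 0 ≠ 1.
Therefore no such k exists.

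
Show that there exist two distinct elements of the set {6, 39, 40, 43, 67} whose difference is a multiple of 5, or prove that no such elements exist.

No such pair exists.

Reduce each element modulo 5: 6↦1, 39↦4, 40↦0, 43↦3, 67↦2.
These 5 residues are pairwise different, hence no difference of two elements is divisible by 5.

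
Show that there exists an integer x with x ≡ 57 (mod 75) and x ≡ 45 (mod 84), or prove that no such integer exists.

x = 1557

gcd(75, 84) = 3. A simultaneous solution exists iff 57 ≡ 45 (mod 3); here 57 mod 3 = 0 = 45 mod 3, so it does.
Put x = 57 + 75t, so we need 75t ≡ 72 (mod 84), equivalently (divide by 3) 25t ≡ 24 (mod 28).
Since 25·9 = 225 = 8·28 + 1, the inverse of 25 mod 28 is 9.
Therefore t ≡ 9·24 = 216 ≡ 20 (mod 28).
Then x = 57 + 75·20 = 1557.
Verify: 1557 = 20·75 + 57 and 1557 = 18·84 + 45. ✓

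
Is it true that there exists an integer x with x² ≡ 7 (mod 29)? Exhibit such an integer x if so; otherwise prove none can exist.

x = 6

x = 6 works: 6² = 36, and 36 − 7 = 29 = 1·29.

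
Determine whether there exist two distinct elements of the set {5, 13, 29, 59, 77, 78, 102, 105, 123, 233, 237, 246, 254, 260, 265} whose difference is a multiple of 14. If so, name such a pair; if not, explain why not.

Reduce each element mod 14: 5↦5, 13↦13, 29↦1, 59↦3, 77↦7, 78↦8, 102↦4, 105↦7, 123↦11, 233↦9, 237↦13, 246↦8, 254↦2, 260↦8, 265↦13. The residue 13 repeats (at 13 and 237), and 237 − 13 = 224 = 16·14.

Yes: 13 and 237.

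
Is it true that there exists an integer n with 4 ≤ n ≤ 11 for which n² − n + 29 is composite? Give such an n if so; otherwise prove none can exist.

At n = 10: 10² − 10 + 29 = 119 = 7·17, which is composite.

n = 10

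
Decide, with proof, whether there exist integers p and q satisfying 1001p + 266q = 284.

No, no such integers exist.

Both 1001 and 266 are divisible by gcd(1001, 266) = 7, hence so is any combination 1001p + 266q.
However 284 leaves remainder 4 on division by 7.
Hence no integers p, q satisfy the equation.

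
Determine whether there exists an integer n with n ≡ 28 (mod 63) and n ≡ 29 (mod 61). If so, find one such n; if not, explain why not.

gcd(63, 61) = 1, so the Chinese Remainder Theorem guarantees exactly one residue class mod 3843 satisfying both.
Any solution of the first congruence is n = 28 + 63t; substituting into the second, 63t ≡ 29 − 28 ≡ 1 (mod 61).
63 ≡ 2 (mod 61), so this reads 2t ≡ 1 (mod 61). Since 2·31 = 62 = 1·61 + 1, the inverse of 2 mod 61 is 31.
Therefore t ≡ 31·1 = 31 (mod 61).
With t = 31: n = 28 + 63·31 = 1981.
Verify: 1981 = 31·63 + 28 and 1981 = 32·61 + 29. ✓

n = 1981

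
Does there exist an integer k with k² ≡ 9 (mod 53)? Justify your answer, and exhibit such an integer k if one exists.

k = 50 works: 50² = 2500, and 2500 − 9 = 2491 = 47·53.

k = 50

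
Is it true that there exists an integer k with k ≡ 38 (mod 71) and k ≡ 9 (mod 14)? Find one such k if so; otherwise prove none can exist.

k = 961

The moduli 71 and 14 are coprime, so by the Chinese Remainder Theorem a unique solution modulo 994 exists.
Any solution of the first congruence is k = 38 + 71t; substituting into the second, 71t ≡ 9 − 38 ≡ 13 (mod 14).
71 ≡ 1 (mod 14), so this reads 1t ≡ 13 (mod 14). So t ≡ 13 (mod 14).
With t = 13: k = 38 + 71·13 = 961.
Indeed 961 ≡ 38 (mod 71) and 961 ≡ 9 (mod 14).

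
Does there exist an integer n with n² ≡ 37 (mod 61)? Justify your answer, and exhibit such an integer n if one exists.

61 is prime, so by Euler's criterion 37 is a square mod 61 iff 37^((61−1)/2) = 37^30 ≡ 1 (mod 61).
Repeated squaring mod 61: 37^2 = 1369 ≡ 27; 37^4 ≡ 27² = 729 ≡ 58; 37^8 ≡ 58² = 3364 ≡ 9; 37^16 ≡ 9² = 81 ≡ 20.
Since 30 = 16 + 8 + 4 + 2, 37^30 ≡ 20 · 9 · 58 · 27; multiplying out mod 61: 20·9 = 180 ≡ 58, then 58·58 = 3364 ≡ 9, then 9·27 = 243 ≡ 60. Thus 37^30 ≡ 60 ≡ −1 (mod 61).
By Euler's criterion 37 is a quadratic non-residue mod 61: no n satisfies n² ≡ 37 (mod 61).

No such integer exists.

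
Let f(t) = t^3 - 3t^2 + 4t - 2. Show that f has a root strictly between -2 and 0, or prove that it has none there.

No.

Evaluate at the endpoints: f(-2) = -30, f(0) = -2 — same sign (negative).
The derivative f'(t) = 3t^2 - 6t + 4 is a quadratic with discriminant (-6)² − 4·3·4 = -12 < 0; it never vanishes, so it is always positive (sign of the leading coefficient).
Hence f is strictly increasing on ℝ, and in particular on [-2, 0]. A strictly monotone function with same-sign endpoint values stays negative on the whole interval, so f has no zero in (-2, 0).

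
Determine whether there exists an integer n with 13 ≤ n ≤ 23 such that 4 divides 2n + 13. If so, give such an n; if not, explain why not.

The values of 2n + 13 for n = 13, 14, …, 23 are 39, 41, 43, 45, 47, 49, 51, 53, 55, 57, 59; reduced mod 4 these are 3, 1, 3, 1, 3, 1, 3, 1, 3, 1, 3.
The residue 0 does not occur, so no n in [13, 23] makes 2n + 13 a multiple of 4.

No such integer n in that range exists.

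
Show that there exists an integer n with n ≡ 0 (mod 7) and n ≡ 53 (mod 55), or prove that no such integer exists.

gcd(7, 55) = 1, so the Chinese Remainder Theorem guarantees exactly one residue class mod 385 satisfying both.
Write n = 0 + 7t and require 0 + 7t ≡ 53 (mod 55), i.e. 7t ≡ 53 (mod 55).
Since 7·8 = 56 = 1·55 + 1, the inverse of 7 mod 55 is 8.
Multiplying by 8: t ≡ 8·53 = 424 ≡ 39 (mod 55).
Taking t = 39 gives n = 0 + 7·39 = 273.
Check: 273 mod 7 = 0, 273 mod 55 = 53. ✓

n = 273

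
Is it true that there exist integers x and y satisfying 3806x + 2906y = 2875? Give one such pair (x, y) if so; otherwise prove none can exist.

There are no such integers.

Any value of 3806x + 2906y is a multiple of gcd(3806, 2906) = 2.
But 2875 is not a multiple of 2 (it leaves remainder 1).
So the equation is unsolvable over ℤ.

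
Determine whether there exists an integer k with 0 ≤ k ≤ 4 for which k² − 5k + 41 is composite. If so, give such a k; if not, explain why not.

k = 2

At k = 2: 2² − 5·2 + 41 = 35 = 5·7, which is composite.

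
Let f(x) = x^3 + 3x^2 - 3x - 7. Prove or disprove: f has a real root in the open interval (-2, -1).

Yes, f has a root in the interval.

f(-2) = 3 and f(-1) = -2, which have opposite signs.
Since f is a polynomial it is continuous on [-2, -1].
By the Intermediate Value Theorem f must vanish at some point of (-2, -1).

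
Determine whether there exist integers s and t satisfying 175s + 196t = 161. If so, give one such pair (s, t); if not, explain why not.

gcd(175, 196) = 7, and 7 divides 161, so integer solutions exist.
Dividing through by 7 reduces the equation to 25s + 28t = 23.
Run the Euclidean algorithm on 28 and 25: 28 = 1·25 + 3, 25 = 8·3 + 1, 3 = 3·1 + 0.
Unwinding: 1 = 25 − 8·3 = 25 − 8·(28 − 1·25) = −8·28 + 9·25, i.e. 25·9 + 28·(-8) = 1.
Times 23: 25·207 + 28·(-184) = 23, so (207, -184) solves it.
The general solution is s = 207 + 28k, t = -184 − 25k; taking k = -7 gives the smaller pair s = 11, t = -9.
Indeed 175·11 + 196·(-9) = 1925 − 1764 = 161.

s = 11, t = -9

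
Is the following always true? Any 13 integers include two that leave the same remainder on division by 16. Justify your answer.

Take the 13 consecutive integers 38, 39, …, 50: their residues mod 16 are all distinct because 13 ≤ 16.
So no two of them leave the same remainder on division by 16; the claim fails for this set.

No; for instance {38, 39, 40, 41, 42, 43, 44, 45, 46, 47, 48, 49, 50} is a counterexample.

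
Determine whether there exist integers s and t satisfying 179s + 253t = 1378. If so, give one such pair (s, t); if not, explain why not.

s = 166, t = -112

179 and 253 are coprime, so 179s + 253t ranges over all of ℤ.
Dividing repeatedly: 253 = 1·179 + 74, 179 = 2·74 + 31, 74 = 2·31 + 12, 31 = 2·12 + 7, 12 = 1·7 + 5, 7 = 1·5 + 2, 5 = 2·2 + 1, 2 = 2·1 + 0.
Working back up the chain: 1 = 5 − 2·2 = 5 − 2·(7 − 1·5) = −2·7 + 3·5 = −2·7 + 3·(12 − 1·7) = 3·12 − 5·7 = 3·12 − 5·(31 − 2·12) = −5·31 + 13·12 = −5·31 + 13·(74 − 2·31) = 13·74 − 31·31 = 13·74 − 31·(179 − 2·74) = −31·179 + 75·74 = −31·179 + 75·(253 − 1·179) = 75·253 − 106·179. So 179·(-106) + 253·75 = 1.
Multiplying through by 1378: s = (-106)·1378 = -146068, t = 75·1378 = 103350 is a solution.
Adding 578·253 to s and subtracting 578·179 from t gives the tidier solution (166, -112).
Indeed 179·166 + 253·(-112) = 29714 − 28336 = 1378.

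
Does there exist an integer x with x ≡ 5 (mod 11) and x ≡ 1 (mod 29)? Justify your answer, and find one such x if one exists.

Since 11 and 29 share no common factor, CRT says the pair of congruences has a solution (unique mod 319).
Any solution of the first congruence is x = 5 + 11t; substituting into the second, 11t ≡ 1 − 5 ≡ 25 (mod 29).
Note 11·8 = 88 ≡ 1 (mod 29) (as 88 − 1 = 3·29), so 11⁻¹ ≡ 8.
Therefore t ≡ 8·25 = 200 ≡ 26 (mod 29).
Taking t = 26 gives x = 5 + 11·26 = 291.
Check: 291 mod 11 = 5, 291 mod 29 = 1. ✓

x = 291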